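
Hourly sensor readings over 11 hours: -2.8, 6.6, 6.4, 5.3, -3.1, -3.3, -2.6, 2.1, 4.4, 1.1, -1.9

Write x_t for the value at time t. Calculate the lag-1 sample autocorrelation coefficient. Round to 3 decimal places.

Mean x̄ = (-2.8 + 6.6 + 6.4 + 5.3 − 3.1 − 3.3 − 2.6 + 2.1 + 4.4 + 1.1 − 1.9)/11 = 1.1091
Numerator Σ_{t=1}^{10}(x_t−x̄)(x_{t+1}−x̄) = 46.6163
Denominator Σ(x_t−x̄)² = 162.7691
r_1 = 46.6163 / 162.7691 = 0.286

0.286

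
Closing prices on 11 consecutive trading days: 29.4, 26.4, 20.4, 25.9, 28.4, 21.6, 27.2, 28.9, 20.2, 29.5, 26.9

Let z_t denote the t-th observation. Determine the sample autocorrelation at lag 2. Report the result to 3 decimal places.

Mean z̄ = (29.4 + 26.4 + 20.4 + 25.9 + 28.4 + 21.6 + 27.2 + 28.9 + 20.2 + 29.5 + 26.9)/11 = 25.8909
Numerator Σ_{t=1}^{9}(z_t−z̄)(z_{t+2}−z̄) = -45.0393
Denominator Σ(z_t−z̄)² = 124.6291
r_2 = -45.0393 / 124.6291 = -0.361

-0.361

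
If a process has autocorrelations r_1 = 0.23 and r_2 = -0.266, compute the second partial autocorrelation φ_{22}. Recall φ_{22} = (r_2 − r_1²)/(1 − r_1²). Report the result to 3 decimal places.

-0.337

φ_{22} = (r_2 − r_1²) / (1 − r_1²)
r_1² = (0.23)² = 0.0529
Numerator = -0.266 − 0.0529 = -0.3189; denominator = 1 − 0.0529 = 0.9471
φ_{22} = -0.3189 / 0.9471 = -0.337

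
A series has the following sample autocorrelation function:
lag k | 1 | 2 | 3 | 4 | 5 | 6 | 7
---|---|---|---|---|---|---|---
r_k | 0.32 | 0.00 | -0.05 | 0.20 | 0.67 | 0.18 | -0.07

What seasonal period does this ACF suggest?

5

The largest autocorrelation is r_5 = 0.67; the remaining lags stay at or below 0.32. The elevated value at lag 1 (0.32), dropping to 0.00 at lag 2, reflects decaying short-term dependence rather than seasonality.
The dominant spike at lag 5 indicates a seasonal period of 5.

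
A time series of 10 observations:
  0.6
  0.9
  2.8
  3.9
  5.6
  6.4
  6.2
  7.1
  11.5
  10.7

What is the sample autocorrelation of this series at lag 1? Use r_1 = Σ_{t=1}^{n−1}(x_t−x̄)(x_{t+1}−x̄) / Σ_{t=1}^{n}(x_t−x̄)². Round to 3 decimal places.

0.671

Mean x̄ = (0.6 + 0.9 + 2.8 + 3.9 + 5.6 + 6.4 + 6.2 + 7.1 + 11.5 + 10.7)/10 = 5.5700
Numerator Σ_{t=1}^{9}(x_t−x̄)(x_{t+1}−x̄) = 81.7271
Denominator Σ(x_t−x̄)² = 121.8810
r_1 = 81.7271 / 121.8810 = 0.671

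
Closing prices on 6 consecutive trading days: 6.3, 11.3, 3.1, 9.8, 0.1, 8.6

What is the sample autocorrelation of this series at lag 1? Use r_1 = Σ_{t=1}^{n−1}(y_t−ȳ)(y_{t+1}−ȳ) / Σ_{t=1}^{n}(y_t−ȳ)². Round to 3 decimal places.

Mean ȳ = (6.3 + 11.3 + 3.1 + 9.8 + 0.1 + 8.6)/6 = 6.5333
Deviations from mean: -0.2333, 4.7667, -3.4333, 3.2667, -6.4333, 2.0667
Numerator Σ_{t=1}^{5}(y_t−ȳ)(y_{t+1}−ȳ) = -63.0044
Denominator Σ(y_t−ȳ)² = 90.8933
r_1 = -63.0044 / 90.8933 = -0.693

-0.693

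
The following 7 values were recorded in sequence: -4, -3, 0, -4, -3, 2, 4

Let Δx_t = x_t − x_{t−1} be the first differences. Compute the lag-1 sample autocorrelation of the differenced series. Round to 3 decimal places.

First differences Δx: 1, 3, -4, 1, 5, 2
Mean of differences = 1.3333
Numerator Σ(Δx_t−Δx̄)(Δx_{t+1}−Δx̄) = -6.4444
Denominator Σ(Δx_t−Δx̄)² = 45.3333
r_1(Δx) = -6.4444 / 45.3333 = -0.142

-0.142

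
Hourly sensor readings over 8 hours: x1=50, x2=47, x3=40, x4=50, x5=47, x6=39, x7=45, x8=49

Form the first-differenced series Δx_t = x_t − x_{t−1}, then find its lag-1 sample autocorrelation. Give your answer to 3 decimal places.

-0.280

First differences Δx: -3, -7, 10, -3, -8, 6, 4
Mean of differences = -0.1429
Numerator Σ(Δx_t−Δx̄)(Δx_{t+1}−Δx̄) = -79.3061
Denominator Σ(Δx_t−Δx̄)² = 282.8571
r_1(Δx) = -79.3061 / 282.8571 = -0.280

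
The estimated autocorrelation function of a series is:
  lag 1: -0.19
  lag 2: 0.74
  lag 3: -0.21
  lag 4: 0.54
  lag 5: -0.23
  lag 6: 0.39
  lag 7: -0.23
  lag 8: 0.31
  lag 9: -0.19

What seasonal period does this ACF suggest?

2

The largest autocorrelation is r_2 = 0.74, with weaker echoes at lags 4 (0.54), 6 (0.39) and 8 (0.31); the remaining lags stay at or below -0.19.
The dominant spike at lag 2 indicates a seasonal period of 2.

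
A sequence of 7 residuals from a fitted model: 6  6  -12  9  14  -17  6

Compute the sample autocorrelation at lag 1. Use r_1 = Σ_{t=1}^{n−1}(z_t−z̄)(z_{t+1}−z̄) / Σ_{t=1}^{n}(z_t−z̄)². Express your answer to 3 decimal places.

-0.453

Mean z̄ = (6 + 6 − 12 + 9 + 14 − 17 + 6)/7 = 1.7143
Σ(z_t−z̄)(z_{t+1}−z̄) = (18.3673) + (-58.7755) + (-99.9184) + (89.5102) + (-229.9184) + (-80.2041) = -360.9388
Denominator Σ(z_t−z̄)² = 797.4286
r_1 = -360.9388 / 797.4286 = -0.453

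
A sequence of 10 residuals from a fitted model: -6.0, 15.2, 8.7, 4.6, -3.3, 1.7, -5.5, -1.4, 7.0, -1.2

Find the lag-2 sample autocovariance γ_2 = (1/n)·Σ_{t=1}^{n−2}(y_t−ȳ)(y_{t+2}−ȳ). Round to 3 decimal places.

Mean ȳ = (-6.0 + 15.2 + 8.7 + 4.6 − 3.3 + 1.7 − 5.5 − 1.4 + 7.0 − 1.2)/10 = 1.9800
Σ_{t=1}^{8}(y_t−ȳ)(y_{t+2}−ȳ) = -41.5648
γ_2 = -41.5648 / 10 = -4.156

-4.156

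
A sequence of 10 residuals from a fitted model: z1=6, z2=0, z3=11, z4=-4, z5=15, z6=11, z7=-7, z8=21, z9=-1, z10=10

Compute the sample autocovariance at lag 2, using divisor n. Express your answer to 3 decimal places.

16.172

Mean z̄ = (6 + 0 + 11 − 4 + 15 + 11 − 7 + 21 − 1 + 10)/10 = 6.2000
Σ_{t=1}^{8}(z_t−z̄)(z_{t+2}−z̄) = 161.7200
γ_2 = 161.7200 / 10 = 16.172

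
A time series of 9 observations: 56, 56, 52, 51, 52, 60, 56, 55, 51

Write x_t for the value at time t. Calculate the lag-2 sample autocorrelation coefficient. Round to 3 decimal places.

Mean x̄ = (56 + 56 + 52 + 51 + 52 + 60 + 56 + 55 + 51)/9 = 54.3333
Σ(x_t−x̄)(x_{t+2}−x̄) = (-3.8889) + (-5.5556) + (5.4444) + (-18.8889) + (-3.8889) + (3.7778) + (-5.5556) = -28.5556
Denominator Σ(x_t−x̄)² = 74.0000
r_2 = -28.5556 / 74.0000 = -0.386

-0.386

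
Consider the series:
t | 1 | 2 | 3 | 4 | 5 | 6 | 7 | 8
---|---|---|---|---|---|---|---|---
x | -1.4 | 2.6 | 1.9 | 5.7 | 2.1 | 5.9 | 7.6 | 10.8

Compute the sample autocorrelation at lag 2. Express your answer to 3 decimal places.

Mean x̄ = (-1.4 + 2.6 + 1.9 + 5.7 + 2.1 + 5.9 + 7.6 + 10.8)/8 = 4.4000
Σ(x_t−x̄)(x_{t+2}−x̄) = (14.5000) + (-2.3400) + (5.7500) + (1.9500) + (-7.3600) + (9.6000) = 22.1000
Denominator Σ(x_t−x̄)² = 103.5600
r_2 = 22.1000 / 103.5600 = 0.213

0.213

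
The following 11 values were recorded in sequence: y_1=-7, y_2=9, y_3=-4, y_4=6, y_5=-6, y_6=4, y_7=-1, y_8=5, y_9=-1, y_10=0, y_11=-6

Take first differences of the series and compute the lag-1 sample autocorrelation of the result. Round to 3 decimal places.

First differences Δy: 16, -13, 10, -12, 10, -5, 6, -6, 1, -6
Mean of differences = 0.1000
Numerator Σ(Δy_t−Δȳ)(Δy_{t+1}−Δȳ) = -705.1100
Denominator Σ(Δy_t−Δȳ)² = 902.9000
r_1(Δy) = -705.1100 / 902.9000 = -0.781

-0.781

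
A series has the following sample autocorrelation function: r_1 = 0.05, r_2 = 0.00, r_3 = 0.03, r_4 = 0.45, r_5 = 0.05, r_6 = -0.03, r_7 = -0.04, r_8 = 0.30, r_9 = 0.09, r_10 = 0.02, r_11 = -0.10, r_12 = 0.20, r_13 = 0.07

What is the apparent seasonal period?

The largest autocorrelation is r_4 = 0.45, with weaker echoes at lags 8 (0.30) and 12 (0.20); the remaining lags stay at or below 0.09.
The dominant spike at lag 4 indicates a seasonal period of 4.

4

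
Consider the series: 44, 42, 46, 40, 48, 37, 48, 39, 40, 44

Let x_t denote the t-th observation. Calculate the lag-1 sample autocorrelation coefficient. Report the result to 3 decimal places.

Mean x̄ = (44 + 42 + 46 + 40 + 48 + 37 + 48 + 39 + 40 + 44)/10 = 42.8000
Numerator Σ_{t=1}^{9}(x_t−x̄)(x_{t+1}−x̄) = -99.8400
Denominator Σ(x_t−x̄)² = 131.6000
r_1 = -99.8400 / 131.6000 = -0.759

-0.759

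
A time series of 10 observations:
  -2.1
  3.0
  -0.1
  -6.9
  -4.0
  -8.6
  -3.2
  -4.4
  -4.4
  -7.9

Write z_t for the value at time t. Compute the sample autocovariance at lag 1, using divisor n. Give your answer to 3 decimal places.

Mean z̄ = (-2.1 + 3.0 − 0.1 − 6.9 − 4.0 − 8.6 − 3.2 − 4.4 − 4.4 − 7.9)/10 = -3.8600
Σ_{t=1}^{9}(z_t−z̄)(z_{t+1}−z̄) = 26.5144
γ_1 = 26.5144 / 10 = 2.651

2.651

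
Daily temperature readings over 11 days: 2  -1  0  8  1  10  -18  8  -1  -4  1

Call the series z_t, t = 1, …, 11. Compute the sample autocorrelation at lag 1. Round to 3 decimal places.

Mean z̄ = (2 − 1 + 0 + 8 + 1 + 10 − 18 + 8 − 1 − 4 + 1)/11 = 0.5455
Numerator Σ_{t=1}^{10}(z_t−z̄)(z_{t+1}−z̄) = -317.9339
Denominator Σ(z_t−z̄)² = 572.7273
r_1 = -317.9339 / 572.7273 = -0.555

-0.555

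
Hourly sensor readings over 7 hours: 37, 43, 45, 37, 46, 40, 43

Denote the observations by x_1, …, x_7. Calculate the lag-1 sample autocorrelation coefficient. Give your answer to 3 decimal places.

-0.587

Mean x̄ = (37 + 43 + 45 + 37 + 46 + 40 + 43)/7 = 41.5714
Numerator Σ_{t=1}^{6}(x_t−x̄)(x_{t+1}−x̄) = -46.7551
Denominator Σ(x_t−x̄)² = 79.7143
r_1 = -46.7551 / 79.7143 = -0.587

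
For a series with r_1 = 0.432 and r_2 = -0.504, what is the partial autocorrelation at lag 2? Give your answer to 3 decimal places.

-0.849

φ_{22} = (r_2 − r_1²) / (1 − r_1²)
r_1² = (0.432)² = 0.186624
Numerator = -0.504 − 0.1866 = -0.6906; denominator = 1 − 0.1866 = 0.8134
φ_{22} = -0.6906 / 0.8134 = -0.849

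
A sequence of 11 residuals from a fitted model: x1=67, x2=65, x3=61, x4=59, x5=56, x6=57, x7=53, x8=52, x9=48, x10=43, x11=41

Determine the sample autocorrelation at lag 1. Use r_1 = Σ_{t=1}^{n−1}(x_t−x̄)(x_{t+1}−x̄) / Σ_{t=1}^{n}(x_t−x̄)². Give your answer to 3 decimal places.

Mean x̄ = (67 + 65 + 61 + 59 + 56 + 57 + 53 + 52 + 48 + 43 + 41)/11 = 54.7273
Numerator Σ_{t=1}^{10}(x_t−x̄)(x_{t+1}−x̄) = 484.6529
Denominator Σ(x_t−x̄)² = 702.1818
r_1 = 484.6529 / 702.1818 = 0.690

0.690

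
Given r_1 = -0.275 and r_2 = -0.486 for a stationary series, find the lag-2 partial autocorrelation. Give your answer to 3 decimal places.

φ_{22} = (r_2 − r_1²) / (1 − r_1²)
r_1² = (-0.275)² = 0.075625
Numerator = -0.486 − 0.0756 = -0.5616; denominator = 1 − 0.0756 = 0.9244
φ_{22} = -0.5616 / 0.9244 = -0.608

-0.608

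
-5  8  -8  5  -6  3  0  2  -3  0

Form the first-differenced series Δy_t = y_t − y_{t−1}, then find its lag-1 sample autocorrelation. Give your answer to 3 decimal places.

-0.845

First differences Δy: 13, -16, 13, -11, 9, -3, 2, -5, 3
Mean of differences = 0.5556
Numerator Σ(Δy_t−Δȳ)(Δy_{t+1}−Δȳ) = -710.1975
Denominator Σ(Δy_t−Δȳ)² = 840.2222
r_1(Δy) = -710.1975 / 840.2222 = -0.845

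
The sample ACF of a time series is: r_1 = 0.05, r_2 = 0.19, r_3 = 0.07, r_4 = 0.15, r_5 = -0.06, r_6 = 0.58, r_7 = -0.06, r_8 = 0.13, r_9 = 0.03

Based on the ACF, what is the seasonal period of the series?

The largest autocorrelation is r_6 = 0.58; the remaining lags stay at or below 0.19.
The dominant spike at lag 6 indicates a seasonal period of 6.

6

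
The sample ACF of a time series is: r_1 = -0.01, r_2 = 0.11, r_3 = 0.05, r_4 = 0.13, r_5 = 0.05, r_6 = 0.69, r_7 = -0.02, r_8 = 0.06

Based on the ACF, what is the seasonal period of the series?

The largest autocorrelation is r_6 = 0.69; the remaining lags stay at or below 0.13.
The dominant spike at lag 6 indicates a seasonal period of 6.

6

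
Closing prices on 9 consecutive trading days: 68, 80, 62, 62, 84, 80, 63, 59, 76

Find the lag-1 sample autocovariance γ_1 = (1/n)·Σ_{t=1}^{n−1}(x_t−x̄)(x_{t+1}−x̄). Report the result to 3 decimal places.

Mean x̄ = (68 + 80 + 62 + 62 + 84 + 80 + 63 + 59 + 76)/9 = 70.4444
Σ_{t=1}^{8}(x_t−x̄)(x_{t+1}−x̄) = -67.1975
γ_1 = -67.1975 / 9 = -7.466

-7.466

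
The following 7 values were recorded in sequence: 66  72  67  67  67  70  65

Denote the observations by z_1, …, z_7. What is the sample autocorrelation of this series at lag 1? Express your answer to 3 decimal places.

-0.486

Mean z̄ = (66 + 72 + 67 + 67 + 67 + 70 + 65)/7 = 67.7143
Deviations from mean: -1.7143, 4.2857, -0.7143, -0.7143, -0.7143, 2.2857, -2.7143
Σ(z_t−z̄)(z_{t+1}−z̄) = (-7.3469) + (-3.0612) + (0.5102) + (0.5102) + (-1.6327) + (-6.2041) = -17.2245
Denominator Σ(z_t−z̄)² = 35.4286
r_1 = -17.2245 / 35.4286 = -0.486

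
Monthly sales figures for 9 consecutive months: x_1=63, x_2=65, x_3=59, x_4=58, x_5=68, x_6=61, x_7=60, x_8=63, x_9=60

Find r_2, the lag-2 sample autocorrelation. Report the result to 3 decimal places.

-0.476

Mean x̄ = (63 + 65 + 59 + 58 + 68 + 61 + 60 + 63 + 60)/9 = 61.8889
Numerator Σ_{t=1}^{7}(x_t−x̄)(x_{t+2}−x̄) = -38.4691
Denominator Σ(x_t−x̄)² = 80.8889
r_2 = -38.4691 / 80.8889 = -0.476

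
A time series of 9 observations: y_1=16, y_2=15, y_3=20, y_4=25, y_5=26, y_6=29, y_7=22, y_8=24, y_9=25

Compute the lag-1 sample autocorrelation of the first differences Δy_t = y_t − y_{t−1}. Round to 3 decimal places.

First differences Δy: -1, 5, 5, 1, 3, -7, 2, 1
Mean of differences = 1.1250
Numerator Σ(Δy_t−Δȳ)(Δy_{t+1}−Δȳ) = -16.3906
Denominator Σ(Δy_t−Δȳ)² = 104.8750
r_1(Δy) = -16.3906 / 104.8750 = -0.156

-0.156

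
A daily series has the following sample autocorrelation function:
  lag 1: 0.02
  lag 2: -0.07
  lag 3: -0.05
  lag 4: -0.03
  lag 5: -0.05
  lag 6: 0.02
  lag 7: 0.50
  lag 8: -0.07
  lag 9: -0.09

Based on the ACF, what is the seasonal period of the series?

The largest autocorrelation is r_7 = 0.50; the remaining lags stay at or below 0.02.
The dominant spike at lag 7 indicates a seasonal period of 7.

7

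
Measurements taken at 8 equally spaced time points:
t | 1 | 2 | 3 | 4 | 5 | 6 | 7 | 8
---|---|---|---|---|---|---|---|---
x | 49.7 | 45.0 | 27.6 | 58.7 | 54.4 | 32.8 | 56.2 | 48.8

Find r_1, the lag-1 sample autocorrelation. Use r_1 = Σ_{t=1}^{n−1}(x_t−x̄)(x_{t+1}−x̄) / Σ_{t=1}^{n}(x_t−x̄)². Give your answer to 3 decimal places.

-0.379

Mean x̄ = (49.7 + 45.0 + 27.6 + 58.7 + 54.4 + 32.8 + 56.2 + 48.8)/8 = 46.6500
Deviations from mean: 3.0500, -1.6500, -19.0500, 12.0500, 7.7500, -13.8500, 9.5500, 2.1500
Σ(x_t−x̄)(x_{t+1}−x̄) = (-5.0325) + (31.4325) + (-229.5525) + (93.3875) + (-107.3375) + (-132.2675) + (20.5325) = -328.8375
Denominator Σ(x_t−x̄)² = 867.8400
r_1 = -328.8375 / 867.8400 = -0.379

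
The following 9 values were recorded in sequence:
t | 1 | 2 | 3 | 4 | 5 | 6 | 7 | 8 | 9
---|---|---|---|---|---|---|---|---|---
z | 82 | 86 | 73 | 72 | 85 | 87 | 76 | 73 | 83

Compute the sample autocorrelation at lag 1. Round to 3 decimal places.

-0.009

Mean z̄ = (82 + 86 + 73 + 72 + 85 + 87 + 76 + 73 + 83)/9 = 79.6667
Numerator Σ_{t=1}^{8}(z_t−z̄)(z_{t+1}−z̄) = -2.7778
Denominator Σ(z_t−z̄)² = 300.0000
r_1 = -2.7778 / 300.0000 = -0.009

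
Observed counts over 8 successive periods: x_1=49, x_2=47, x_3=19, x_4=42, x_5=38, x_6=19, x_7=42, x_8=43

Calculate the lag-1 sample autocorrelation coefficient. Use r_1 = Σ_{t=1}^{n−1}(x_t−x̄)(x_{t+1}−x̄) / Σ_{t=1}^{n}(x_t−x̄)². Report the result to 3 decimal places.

Mean x̄ = (49 + 47 + 19 + 42 + 38 + 19 + 42 + 43)/8 = 37.3750
Deviations from mean: 11.6250, 9.6250, -18.3750, 4.6250, 0.6250, -18.3750, 4.6250, 5.6250
Σ(x_t−x̄)(x_{t+1}−x̄) = (111.8906) + (-176.8594) + (-84.9844) + (2.8906) + (-11.4844) + (-84.9844) + (26.0156) = -217.5156
Denominator Σ(x_t−x̄)² = 977.8750
r_1 = -217.5156 / 977.8750 = -0.222

-0.222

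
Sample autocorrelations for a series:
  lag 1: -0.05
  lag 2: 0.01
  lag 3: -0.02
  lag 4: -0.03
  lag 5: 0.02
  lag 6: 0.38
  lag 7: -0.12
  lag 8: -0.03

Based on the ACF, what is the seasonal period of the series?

6

The largest autocorrelation is r_6 = 0.38; the remaining lags stay at or below 0.02.
The dominant spike at lag 6 indicates a seasonal period of 6.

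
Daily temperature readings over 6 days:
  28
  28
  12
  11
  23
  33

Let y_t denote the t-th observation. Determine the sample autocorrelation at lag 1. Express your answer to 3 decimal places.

0.224

Mean ȳ = (28 + 28 + 12 + 11 + 23 + 33)/6 = 22.5000
Deviations from mean: 5.5000, 5.5000, -10.5000, -11.5000, 0.5000, 10.5000
Σ(y_t−ȳ)(y_{t+1}−ȳ) = (30.2500) + (-57.7500) + (120.7500) + (-5.7500) + (5.2500) = 92.7500
Denominator Σ(y_t−ȳ)² = 413.5000
r_1 = 92.7500 / 413.5000 = 0.224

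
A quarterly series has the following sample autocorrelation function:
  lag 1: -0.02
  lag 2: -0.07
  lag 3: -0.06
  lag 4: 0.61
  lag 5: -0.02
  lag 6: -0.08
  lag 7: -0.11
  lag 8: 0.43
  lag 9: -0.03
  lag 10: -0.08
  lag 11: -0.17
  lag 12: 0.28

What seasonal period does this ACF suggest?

4

The largest autocorrelation is r_4 = 0.61, with weaker echoes at lags 8 (0.43) and 12 (0.28); the remaining lags stay at or below -0.02.
The dominant spike at lag 4 indicates a seasonal period of 4.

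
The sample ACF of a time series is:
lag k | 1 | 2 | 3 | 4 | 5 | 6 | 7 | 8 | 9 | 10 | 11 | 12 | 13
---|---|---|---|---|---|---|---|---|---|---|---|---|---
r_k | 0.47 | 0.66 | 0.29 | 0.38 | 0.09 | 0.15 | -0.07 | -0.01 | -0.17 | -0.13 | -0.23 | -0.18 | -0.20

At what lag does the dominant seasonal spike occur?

2

The largest autocorrelation is r_2 = 0.66; the remaining lags stay at or below 0.47.
The dominant spike at lag 2 indicates a seasonal period of 2.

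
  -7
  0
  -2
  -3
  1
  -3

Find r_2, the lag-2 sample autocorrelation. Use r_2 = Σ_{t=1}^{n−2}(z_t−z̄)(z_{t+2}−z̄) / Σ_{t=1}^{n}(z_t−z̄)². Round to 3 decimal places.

Mean z̄ = (-7 + 0 − 2 − 3 + 1 − 3)/6 = -2.3333
Deviations from mean: -4.6667, 2.3333, 0.3333, -0.6667, 3.3333, -0.6667
Σ(z_t−z̄)(z_{t+2}−z̄) = (-1.5556) + (-1.5556) + (1.1111) + (0.4444) = -1.5556
Denominator Σ(z_t−z̄)² = 39.3333
r_2 = -1.5556 / 39.3333 = -0.040

-0.040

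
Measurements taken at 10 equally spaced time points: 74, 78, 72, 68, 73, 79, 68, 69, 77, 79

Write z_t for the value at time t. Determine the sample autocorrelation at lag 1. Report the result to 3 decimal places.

0.014

Mean z̄ = (74 + 78 + 72 + 68 + 73 + 79 + 68 + 69 + 77 + 79)/10 = 73.7000
Numerator Σ_{t=1}^{9}(z_t−z̄)(z_{t+1}−z̄) = 2.5100
Denominator Σ(z_t−z̄)² = 176.1000
r_1 = 2.5100 / 176.1000 = 0.014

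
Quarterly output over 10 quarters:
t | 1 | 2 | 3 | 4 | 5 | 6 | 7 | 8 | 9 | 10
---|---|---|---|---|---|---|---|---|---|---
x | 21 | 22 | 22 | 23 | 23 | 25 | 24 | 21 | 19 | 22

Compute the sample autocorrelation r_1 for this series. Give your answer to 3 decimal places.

Mean x̄ = (21 + 22 + 22 + 23 + 23 + 25 + 24 + 21 + 19 + 22)/10 = 22.2000
Numerator Σ_{t=1}^{9}(x_t−x̄)(x_{t+1}−x̄) = 10.3600
Denominator Σ(x_t−x̄)² = 25.6000
r_1 = 10.3600 / 25.6000 = 0.405

0.405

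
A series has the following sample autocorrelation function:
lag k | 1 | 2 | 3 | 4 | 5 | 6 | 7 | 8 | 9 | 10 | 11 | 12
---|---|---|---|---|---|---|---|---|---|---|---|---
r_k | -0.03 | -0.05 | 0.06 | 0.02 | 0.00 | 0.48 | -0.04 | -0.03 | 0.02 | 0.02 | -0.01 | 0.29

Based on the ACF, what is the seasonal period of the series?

6

The largest autocorrelation is r_6 = 0.48, with a weaker echo at lag 12 (0.29); the remaining lags stay at or below 0.06.
The dominant spike at lag 6 indicates a seasonal period of 6.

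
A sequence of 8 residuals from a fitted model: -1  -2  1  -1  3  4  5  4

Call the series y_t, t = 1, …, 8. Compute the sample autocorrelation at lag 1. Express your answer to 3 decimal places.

0.561

Mean ȳ = (-1 − 2 + 1 − 1 + 3 + 4 + 5 + 4)/8 = 1.6250
Deviations from mean: -2.6250, -3.6250, -0.6250, -2.6250, 1.3750, 2.3750, 3.3750, 2.3750
Σ(y_t−ȳ)(y_{t+1}−ȳ) = (9.5156) + (2.2656) + (1.6406) + (-3.6094) + (3.2656) + (8.0156) + (8.0156) = 29.1094
Denominator Σ(y_t−ȳ)² = 51.8750
r_1 = 29.1094 / 51.8750 = 0.561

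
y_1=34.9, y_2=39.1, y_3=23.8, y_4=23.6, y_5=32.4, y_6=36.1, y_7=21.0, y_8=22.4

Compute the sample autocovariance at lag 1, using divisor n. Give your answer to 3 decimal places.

Mean ȳ = (34.9 + 39.1 + 23.8 + 23.6 + 32.4 + 36.1 + 21.0 + 22.4)/8 = 29.1625
Deviations: 5.7375, 9.9375, -5.3625, -5.5625, 3.2375, 6.9375, -8.1625, -6.7625
Σ_{t=1}^{7}(y_t−ȳ)(y_{t+1}−ȳ) = 36.5786
γ_1 = 36.5786 / 8 = 4.572

4.572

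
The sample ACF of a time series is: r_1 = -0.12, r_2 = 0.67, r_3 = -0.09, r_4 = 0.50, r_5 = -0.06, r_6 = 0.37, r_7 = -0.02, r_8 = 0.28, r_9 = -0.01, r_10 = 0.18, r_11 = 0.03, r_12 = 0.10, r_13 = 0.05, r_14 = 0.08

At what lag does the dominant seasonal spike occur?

2

The largest autocorrelation is r_2 = 0.67, with weaker echoes at lags 4 (0.50), 6 (0.37), 8 (0.28) and 10 (0.18); the remaining lags stay at or below 0.10.
The dominant spike at lag 2 indicates a seasonal period of 2.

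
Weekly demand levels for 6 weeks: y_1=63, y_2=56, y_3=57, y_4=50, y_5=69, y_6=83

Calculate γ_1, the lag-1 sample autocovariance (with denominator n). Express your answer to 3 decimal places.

27.000

Mean ȳ = (63 + 56 + 57 + 50 + 69 + 83)/6 = 63.0000
Σ_{t=1}^{5}(y_t−ȳ)(y_{t+1}−ȳ) = 162.0000
γ_1 = 162.0000 / 6 = 27.000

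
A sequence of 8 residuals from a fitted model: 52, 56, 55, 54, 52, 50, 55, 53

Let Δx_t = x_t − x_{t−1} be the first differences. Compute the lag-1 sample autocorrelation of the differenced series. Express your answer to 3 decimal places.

-0.308

First differences Δx: 4, -1, -1, -2, -2, 5, -2
Mean of differences = 0.1429
Numerator Σ(Δx_t−Δx̄)(Δx_{t+1}−Δx̄) = -16.8776
Denominator Σ(Δx_t−Δx̄)² = 54.8571
r_1(Δx) = -16.8776 / 54.8571 = -0.308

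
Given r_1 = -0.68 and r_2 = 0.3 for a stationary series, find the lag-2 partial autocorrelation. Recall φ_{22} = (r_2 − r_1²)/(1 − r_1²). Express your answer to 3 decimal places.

-0.302

φ_{22} = (r_2 − r_1²) / (1 − r_1²)
r_1² = (-0.68)² = 0.4624
Numerator = 0.3 − 0.4624 = -0.1624; denominator = 1 − 0.4624 = 0.5376
φ_{22} = -0.1624 / 0.5376 = -0.302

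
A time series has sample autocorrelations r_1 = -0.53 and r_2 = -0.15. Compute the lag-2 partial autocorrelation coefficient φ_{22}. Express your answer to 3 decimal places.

-0.599

φ_{22} = (r_2 − r_1²) / (1 − r_1²)
r_1² = (-0.53)² = 0.2809
Numerator = -0.15 − 0.2809 = -0.4309; denominator = 1 − 0.2809 = 0.7191
φ_{22} = -0.4309 / 0.7191 = -0.599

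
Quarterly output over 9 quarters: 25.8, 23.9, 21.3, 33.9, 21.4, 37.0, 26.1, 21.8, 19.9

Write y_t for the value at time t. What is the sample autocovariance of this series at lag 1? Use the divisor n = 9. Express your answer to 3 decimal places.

Mean ȳ = (25.8 + 23.9 + 21.3 + 33.9 + 21.4 + 37.0 + 26.1 + 21.8 + 19.9)/9 = 25.6778
Σ_{t=1}^{8}(y_t−ȳ)(y_{t+1}−ȳ) = -86.4883
γ_1 = -86.4883 / 9 = -9.610

-9.610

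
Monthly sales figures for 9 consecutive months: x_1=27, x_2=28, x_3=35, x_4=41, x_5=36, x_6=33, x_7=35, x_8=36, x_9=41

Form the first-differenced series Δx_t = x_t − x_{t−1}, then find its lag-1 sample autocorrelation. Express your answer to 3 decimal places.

First differences Δx: 1, 7, 6, -5, -3, 2, 1, 5
Mean of differences = 1.7500
Numerator Σ(Δx_t−Δx̄)(Δx_{t+1}−Δx̄) = 17.9375
Denominator Σ(Δx_t−Δx̄)² = 125.5000
r_1(Δx) = 17.9375 / 125.5000 = 0.143

0.143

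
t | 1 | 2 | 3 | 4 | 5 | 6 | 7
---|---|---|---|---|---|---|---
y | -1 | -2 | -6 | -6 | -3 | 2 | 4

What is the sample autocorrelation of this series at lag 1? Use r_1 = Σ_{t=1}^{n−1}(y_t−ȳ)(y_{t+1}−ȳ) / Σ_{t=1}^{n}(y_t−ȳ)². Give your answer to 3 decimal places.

0.484

Mean ȳ = (-1 − 2 − 6 − 6 − 3 + 2 + 4)/7 = -1.7143
Σ(y_t−ȳ)(y_{t+1}−ȳ) = (-0.2041) + (1.2245) + (18.3673) + (5.5102) + (-4.7755) + (21.2245) = 41.3469
Denominator Σ(y_t−ȳ)² = 85.4286
r_1 = 41.3469 / 85.4286 = 0.484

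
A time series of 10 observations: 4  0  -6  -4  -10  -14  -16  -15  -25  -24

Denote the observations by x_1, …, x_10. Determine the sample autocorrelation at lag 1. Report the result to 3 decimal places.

Mean x̄ = (4 + 0 − 6 − 4 − 10 − 14 − 16 − 15 − 25 − 24)/10 = -11.0000
Numerator Σ_{t=1}^{9}(x_t−x̄)(x_{t+1}−x̄) = 532.0000
Denominator Σ(x_t−x̄)² = 836.0000
r_1 = 532.0000 / 836.0000 = 0.636

0.636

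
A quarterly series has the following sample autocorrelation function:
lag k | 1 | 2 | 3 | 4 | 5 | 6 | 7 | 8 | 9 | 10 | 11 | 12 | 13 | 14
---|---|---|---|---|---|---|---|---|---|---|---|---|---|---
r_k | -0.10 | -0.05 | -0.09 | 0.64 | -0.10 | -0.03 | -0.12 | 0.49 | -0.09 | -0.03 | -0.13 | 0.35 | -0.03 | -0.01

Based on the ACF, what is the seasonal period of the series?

4

The largest autocorrelation is r_4 = 0.64, with weaker echoes at lags 8 (0.49) and 12 (0.35); the remaining lags stay at or below -0.01.
The dominant spike at lag 4 indicates a seasonal period of 4.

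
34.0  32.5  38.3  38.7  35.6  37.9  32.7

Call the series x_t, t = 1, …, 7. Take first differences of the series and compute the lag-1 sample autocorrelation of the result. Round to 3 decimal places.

First differences Δx: -1.5, 5.8, 0.4, -3.1, 2.3, -5.2
Mean of differences = -0.2167
Numerator Σ(Δx_t−Δx̄)(Δx_{t+1}−Δx̄) = -25.5869
Denominator Σ(Δx_t−Δx̄)² = 77.7083
r_1(Δx) = -25.5869 / 77.7083 = -0.329

-0.329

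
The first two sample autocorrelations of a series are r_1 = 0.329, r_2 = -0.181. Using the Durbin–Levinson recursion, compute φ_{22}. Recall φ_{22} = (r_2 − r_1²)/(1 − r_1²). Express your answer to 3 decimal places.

-0.324

φ_{22} = (r_2 − r_1²) / (1 − r_1²)
r_1² = (0.329)² = 0.108241
Numerator = -0.181 − 0.1082 = -0.2892; denominator = 1 − 0.1082 = 0.8918
φ_{22} = -0.2892 / 0.8918 = -0.324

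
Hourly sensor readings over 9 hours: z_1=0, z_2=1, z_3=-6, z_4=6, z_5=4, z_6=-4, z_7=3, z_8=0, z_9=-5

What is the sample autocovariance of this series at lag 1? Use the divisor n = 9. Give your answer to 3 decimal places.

-5.063

Mean z̄ = (0 + 1 − 6 + 6 + 4 − 4 + 3 + 0 − 5)/9 = -0.1111
Σ_{t=1}^{8}(z_t−z̄)(z_{t+1}−z̄) = -45.5679
γ_1 = -45.5679 / 9 = -5.063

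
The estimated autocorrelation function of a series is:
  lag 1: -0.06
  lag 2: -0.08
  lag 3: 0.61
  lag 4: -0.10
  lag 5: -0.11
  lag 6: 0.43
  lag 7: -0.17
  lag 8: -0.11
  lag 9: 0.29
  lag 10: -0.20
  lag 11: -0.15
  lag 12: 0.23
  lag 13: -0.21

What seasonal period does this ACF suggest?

3

The largest autocorrelation is r_3 = 0.61, with weaker echoes at lags 6 (0.43), 9 (0.29) and 12 (0.23); the remaining lags stay at or below -0.06.
The dominant spike at lag 3 indicates a seasonal period of 3.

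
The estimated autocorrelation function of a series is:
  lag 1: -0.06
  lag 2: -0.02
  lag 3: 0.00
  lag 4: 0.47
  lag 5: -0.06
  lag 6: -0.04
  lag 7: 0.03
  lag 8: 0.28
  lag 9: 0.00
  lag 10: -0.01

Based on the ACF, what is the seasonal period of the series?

The largest autocorrelation is r_4 = 0.47, with a weaker echo at lag 8 (0.28); the remaining lags stay at or below 0.03.
The dominant spike at lag 4 indicates a seasonal period of 4.

4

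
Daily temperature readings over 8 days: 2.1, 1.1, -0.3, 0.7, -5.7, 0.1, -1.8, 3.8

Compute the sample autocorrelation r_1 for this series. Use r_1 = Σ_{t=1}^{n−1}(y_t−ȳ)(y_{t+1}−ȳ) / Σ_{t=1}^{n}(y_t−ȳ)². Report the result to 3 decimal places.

-0.174

Mean ȳ = (2.1 + 1.1 − 0.3 + 0.7 − 5.7 + 0.1 − 1.8 + 3.8)/8 = 0.0000
Deviations from mean: 2.1000, 1.1000, -0.3000, 0.7000, -5.7000, 0.1000, -1.8000, 3.8000
Σ(y_t−ȳ)(y_{t+1}−ȳ) = (2.3100) + (-0.3300) + (-0.2100) + (-3.9900) + (-0.5700) + (-0.1800) + (-6.8400) = -9.8100
Denominator Σ(y_t−ȳ)² = 56.3800
r_1 = -9.8100 / 56.3800 = -0.174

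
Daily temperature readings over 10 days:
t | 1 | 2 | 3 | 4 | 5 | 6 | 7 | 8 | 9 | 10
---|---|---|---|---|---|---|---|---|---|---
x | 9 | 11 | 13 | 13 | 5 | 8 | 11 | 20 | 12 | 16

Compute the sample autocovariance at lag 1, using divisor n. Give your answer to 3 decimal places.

Mean x̄ = (9 + 11 + 13 + 13 + 5 + 8 + 11 + 20 + 12 + 16)/10 = 11.8000
Σ_{t=1}^{9}(x_t−x̄)(x_{t+1}−x̄) = 19.3600
γ_1 = 19.3600 / 10 = 1.936

1.936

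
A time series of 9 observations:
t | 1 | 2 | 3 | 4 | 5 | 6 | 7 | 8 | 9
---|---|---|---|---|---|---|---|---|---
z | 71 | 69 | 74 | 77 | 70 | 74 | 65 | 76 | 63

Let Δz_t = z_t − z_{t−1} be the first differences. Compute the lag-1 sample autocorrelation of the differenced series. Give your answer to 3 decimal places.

First differences Δz: -2, 5, 3, -7, 4, -9, 11, -13
Mean of differences = -1.0000
Numerator Σ(Δz_t−Δz̄)(Δz_{t+1}−Δz̄) = -316.0000
Denominator Σ(Δz_t−Δz̄)² = 466.0000
r_1(Δz) = -316.0000 / 466.0000 = -0.678

-0.678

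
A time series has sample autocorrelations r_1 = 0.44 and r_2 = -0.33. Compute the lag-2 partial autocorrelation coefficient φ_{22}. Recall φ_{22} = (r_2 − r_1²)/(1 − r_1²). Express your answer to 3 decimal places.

-0.649

φ_{22} = (r_2 − r_1²) / (1 − r_1²)
r_1² = (0.44)² = 0.1936
Numerator = -0.33 − 0.1936 = -0.5236; denominator = 1 − 0.1936 = 0.8064
φ_{22} = -0.5236 / 0.8064 = -0.649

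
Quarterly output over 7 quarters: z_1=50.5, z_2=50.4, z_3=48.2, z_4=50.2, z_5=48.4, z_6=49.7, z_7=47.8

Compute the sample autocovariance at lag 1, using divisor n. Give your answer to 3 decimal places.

Mean z̄ = (50.5 + 50.4 + 48.2 + 50.2 + 48.4 + 49.7 + 47.8)/7 = 49.3143
Σ_{t=1}^{6}(z_t−z̄)(z_{t+1}−z̄) = -2.6559
γ_1 = -2.6559 / 7 = -0.379

-0.379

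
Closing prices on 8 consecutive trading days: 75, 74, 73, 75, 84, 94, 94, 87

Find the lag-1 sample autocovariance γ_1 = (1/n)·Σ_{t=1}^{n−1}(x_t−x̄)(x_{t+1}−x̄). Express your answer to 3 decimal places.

50.625

Mean x̄ = (75 + 74 + 73 + 75 + 84 + 94 + 94 + 87)/8 = 82.0000
Σ_{t=1}^{7}(x_t−x̄)(x_{t+1}−x̄) = 405.0000
γ_1 = 405.0000 / 8 = 50.625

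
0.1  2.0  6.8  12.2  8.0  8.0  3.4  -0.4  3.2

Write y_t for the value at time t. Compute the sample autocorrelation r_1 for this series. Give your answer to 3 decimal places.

Mean ȳ = (0.1 + 2.0 + 6.8 + 12.2 + 8.0 + 8.0 + 3.4 − 0.4 + 3.2)/9 = 4.8111
Numerator Σ_{t=1}^{8}(y_t−ȳ)(y_{t+1}−ȳ) = 67.3288
Denominator Σ(y_t−ȳ)² = 140.7289
r_1 = 67.3288 / 140.7289 = 0.478

0.478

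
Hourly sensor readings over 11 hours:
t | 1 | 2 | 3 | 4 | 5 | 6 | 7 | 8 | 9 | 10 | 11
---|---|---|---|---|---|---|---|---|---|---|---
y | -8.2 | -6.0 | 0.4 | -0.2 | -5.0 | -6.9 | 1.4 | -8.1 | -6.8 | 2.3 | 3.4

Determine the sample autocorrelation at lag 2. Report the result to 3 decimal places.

-0.497

Mean ȳ = (-8.2 − 6.0 + 0.4 − 0.2 − 5.0 − 6.9 + 1.4 − 8.1 − 6.8 + 2.3 + 3.4)/11 = -3.0636
Numerator Σ_{t=1}^{9}(y_t−ȳ)(y_{t+2}−ȳ) = -101.0554
Denominator Σ(y_t−ȳ)² = 203.4655
r_2 = -101.0554 / 203.4655 = -0.497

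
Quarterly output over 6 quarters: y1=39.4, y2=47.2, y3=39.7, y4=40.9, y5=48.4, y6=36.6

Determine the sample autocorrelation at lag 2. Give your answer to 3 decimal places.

Mean ȳ = (39.4 + 47.2 + 39.7 + 40.9 + 48.4 + 36.6)/6 = 42.0333
Deviations from mean: -2.6333, 5.1667, -2.3333, -1.1333, 6.3667, -5.4333
Numerator Σ_{t=1}^{4}(y_t−ȳ)(y_{t+2}−ȳ) = -8.4089
Denominator Σ(y_t−ȳ)² = 110.4133
r_2 = -8.4089 / 110.4133 = -0.076

-0.076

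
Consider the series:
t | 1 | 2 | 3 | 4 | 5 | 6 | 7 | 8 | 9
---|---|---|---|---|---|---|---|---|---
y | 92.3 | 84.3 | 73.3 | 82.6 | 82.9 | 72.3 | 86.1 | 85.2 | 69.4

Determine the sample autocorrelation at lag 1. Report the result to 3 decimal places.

Mean ȳ = (92.3 + 84.3 + 73.3 + 82.6 + 82.9 + 72.3 + 86.1 + 85.2 + 69.4)/9 = 80.9333
Numerator Σ_{t=1}^{8}(y_t−ȳ)(y_{t+1}−ȳ) = -85.6244
Denominator Σ(y_t−ȳ)² = 457.9000
r_1 = -85.6244 / 457.9000 = -0.187

-0.187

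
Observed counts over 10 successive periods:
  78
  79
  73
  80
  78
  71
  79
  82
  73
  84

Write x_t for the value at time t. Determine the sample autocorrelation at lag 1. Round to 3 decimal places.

-0.453

Mean x̄ = (78 + 79 + 73 + 80 + 78 + 71 + 79 + 82 + 73 + 84)/10 = 77.7000
Numerator Σ_{t=1}^{9}(x_t−x̄)(x_{t+1}−x̄) = -70.7900
Denominator Σ(x_t−x̄)² = 156.1000
r_1 = -70.7900 / 156.1000 = -0.453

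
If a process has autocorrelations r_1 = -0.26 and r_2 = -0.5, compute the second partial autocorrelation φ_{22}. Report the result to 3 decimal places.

φ_{22} = (r_2 − r_1²) / (1 − r_1²)
r_1² = (-0.26)² = 0.0676
Numerator = -0.5 − 0.0676 = -0.5676; denominator = 1 − 0.0676 = 0.9324
φ_{22} = -0.5676 / 0.9324 = -0.609

-0.609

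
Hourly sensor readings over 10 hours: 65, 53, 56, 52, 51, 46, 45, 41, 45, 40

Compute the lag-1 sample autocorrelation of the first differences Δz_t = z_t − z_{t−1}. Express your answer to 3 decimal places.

-0.523

First differences Δz: -12, 3, -4, -1, -5, -1, -4, 4, -5
Mean of differences = -2.7778
Numerator Σ(Δz_t−Δz̄)(Δz_{t+1}−Δz̄) = -95.9383
Denominator Σ(Δz_t−Δz̄)² = 183.5556
r_1(Δz) = -95.9383 / 183.5556 = -0.523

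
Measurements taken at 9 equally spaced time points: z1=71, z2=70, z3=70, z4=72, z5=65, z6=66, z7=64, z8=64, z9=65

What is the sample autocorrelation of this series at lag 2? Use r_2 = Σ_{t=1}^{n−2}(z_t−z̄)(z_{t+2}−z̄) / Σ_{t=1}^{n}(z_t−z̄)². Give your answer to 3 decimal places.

0.353

Mean z̄ = (71 + 70 + 70 + 72 + 65 + 66 + 64 + 64 + 65)/9 = 67.4444
Σ(z_t−z̄)(z_{t+2}−z̄) = (9.0864) + (11.6420) + (-6.2469) + (-6.5802) + (8.4198) + (4.9753) + (8.4198) = 29.7160
Denominator Σ(z_t−z̄)² = 84.2222
r_2 = 29.7160 / 84.2222 = 0.353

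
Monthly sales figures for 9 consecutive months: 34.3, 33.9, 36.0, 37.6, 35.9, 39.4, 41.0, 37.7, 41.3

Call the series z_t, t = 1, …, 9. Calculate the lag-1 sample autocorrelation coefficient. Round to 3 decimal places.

Mean z̄ = (34.3 + 33.9 + 36.0 + 37.6 + 35.9 + 39.4 + 41.0 + 37.7 + 41.3)/9 = 37.4556
Numerator Σ_{t=1}^{8}(z_t−z̄)(z_{t+1}−z̄) = 21.6336
Denominator Σ(z_t−z̄)² = 58.3422
r_1 = 21.6336 / 58.3422 = 0.371

0.371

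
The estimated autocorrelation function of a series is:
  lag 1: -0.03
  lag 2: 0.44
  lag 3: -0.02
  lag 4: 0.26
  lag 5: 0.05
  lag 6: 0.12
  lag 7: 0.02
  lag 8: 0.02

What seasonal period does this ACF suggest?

The largest autocorrelation is r_2 = 0.44, with a weaker echo at lag 4 (0.26); the remaining lags stay at or below 0.12.
The dominant spike at lag 2 indicates a seasonal period of 2.

2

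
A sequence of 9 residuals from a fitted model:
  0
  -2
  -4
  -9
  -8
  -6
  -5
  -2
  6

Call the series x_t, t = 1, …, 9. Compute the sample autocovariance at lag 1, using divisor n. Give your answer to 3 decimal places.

Mean x̄ = (0 − 2 − 4 − 9 − 8 − 6 − 5 − 2 + 6)/9 = -3.3333
Σ_{t=1}^{8}(x_t−x̄)(x_{t+1}−x̄) = 60.8889
γ_1 = 60.8889 / 9 = 6.765

6.765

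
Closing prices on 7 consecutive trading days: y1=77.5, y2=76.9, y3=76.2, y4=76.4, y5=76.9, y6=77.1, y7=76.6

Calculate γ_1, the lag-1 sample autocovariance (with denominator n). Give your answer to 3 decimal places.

Mean ȳ = (77.5 + 76.9 + 76.2 + 76.4 + 76.9 + 77.1 + 76.6)/7 = 76.8000
Σ_{t=1}^{6}(y_t−ȳ)(y_{t+1}−ȳ) = 0.1800
γ_1 = 0.1800 / 7 = 0.026

0.026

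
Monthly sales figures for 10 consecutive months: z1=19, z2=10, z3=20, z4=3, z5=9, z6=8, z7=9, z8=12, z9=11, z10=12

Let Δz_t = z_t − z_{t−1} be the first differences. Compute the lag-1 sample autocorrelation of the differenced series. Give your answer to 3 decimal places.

First differences Δz: -9, 10, -17, 6, -1, 1, 3, -1, 1
Mean of differences = -0.7778
Numerator Σ(Δz_t−Δz̄)(Δz_{t+1}−Δz̄) = -369.8272
Denominator Σ(Δz_t−Δz̄)² = 513.5556
r_1(Δz) = -369.8272 / 513.5556 = -0.720

-0.720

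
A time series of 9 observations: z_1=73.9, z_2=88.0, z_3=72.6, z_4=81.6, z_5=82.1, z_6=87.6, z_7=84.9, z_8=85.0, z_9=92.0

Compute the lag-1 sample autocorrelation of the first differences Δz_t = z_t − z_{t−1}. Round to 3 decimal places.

-0.642

First differences Δz: 14.1, -15.4, 9.0, 0.5, 5.5, -2.7, 0.1, 7.0
Mean of differences = 2.2625
Numerator Σ(Δz_t−Δz̄)(Δz_{t+1}−Δz̄) = -361.2414
Denominator Σ(Δz_t−Δz̄)² = 562.8188
r_1(Δz) = -361.2414 / 562.8188 = -0.642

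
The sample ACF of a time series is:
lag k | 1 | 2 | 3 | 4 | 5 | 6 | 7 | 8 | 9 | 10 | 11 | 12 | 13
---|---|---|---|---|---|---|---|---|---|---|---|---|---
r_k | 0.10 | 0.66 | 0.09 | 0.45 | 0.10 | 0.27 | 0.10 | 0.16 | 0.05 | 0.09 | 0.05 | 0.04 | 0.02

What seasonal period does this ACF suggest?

The largest autocorrelation is r_2 = 0.66, with weaker echoes at lags 4 (0.45), 6 (0.27) and 8 (0.16); the remaining lags stay at or below 0.10.
The dominant spike at lag 2 indicates a seasonal period of 2.

2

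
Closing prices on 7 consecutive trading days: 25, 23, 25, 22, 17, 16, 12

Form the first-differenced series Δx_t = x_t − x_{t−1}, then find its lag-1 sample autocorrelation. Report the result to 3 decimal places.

-0.190

First differences Δx: -2, 2, -3, -5, -1, -4
Mean of differences = -2.1667
Numerator Σ(Δx_t−Δx̄)(Δx_{t+1}−Δx̄) = -5.8611
Denominator Σ(Δx_t−Δx̄)² = 30.8333
r_1(Δx) = -5.8611 / 30.8333 = -0.190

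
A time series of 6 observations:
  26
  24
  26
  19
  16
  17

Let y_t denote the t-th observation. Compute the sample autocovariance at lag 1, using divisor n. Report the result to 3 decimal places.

Mean ȳ = (26 + 24 + 26 + 19 + 16 + 17)/6 = 21.3333
Σ_{t=1}^{5}(y_t−ȳ)(y_{t+1}−ȳ) = 49.5556
γ_1 = 49.5556 / 6 = 8.259

8.259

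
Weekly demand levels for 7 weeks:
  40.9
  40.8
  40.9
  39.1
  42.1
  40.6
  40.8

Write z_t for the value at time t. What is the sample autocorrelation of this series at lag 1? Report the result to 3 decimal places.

-0.579

Mean z̄ = (40.9 + 40.8 + 40.9 + 39.1 + 42.1 + 40.6 + 40.8)/7 = 40.7429
Deviations from mean: 0.1571, 0.0571, 0.1571, -1.6429, 1.3571, -0.1429, 0.0571
Σ(z_t−z̄)(z_{t+1}−z̄) = (0.0090) + (0.0090) + (-0.2582) + (-2.2296) + (-0.1939) + (-0.0082) = -2.6718
Denominator Σ(z_t−z̄)² = 4.6171
r_1 = -2.6718 / 4.6171 = -0.579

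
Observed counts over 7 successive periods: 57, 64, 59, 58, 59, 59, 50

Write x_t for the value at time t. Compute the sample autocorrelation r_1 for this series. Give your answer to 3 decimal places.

-0.067

Mean x̄ = (57 + 64 + 59 + 58 + 59 + 59 + 50)/7 = 58.0000
Deviations from mean: -1.0000, 6.0000, 1.0000, 0.0000, 1.0000, 1.0000, -8.0000
Σ(x_t−x̄)(x_{t+1}−x̄) = (-6.0000) + (6.0000) + (0.0000) + (0.0000) + (1.0000) + (-8.0000) = -7.0000
Denominator Σ(x_t−x̄)² = 104.0000
r_1 = -7.0000 / 104.0000 = -0.067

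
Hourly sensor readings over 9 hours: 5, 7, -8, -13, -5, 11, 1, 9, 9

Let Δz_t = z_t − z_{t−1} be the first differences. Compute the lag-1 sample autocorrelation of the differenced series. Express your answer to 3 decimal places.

-0.147

First differences Δz: 2, -15, -5, 8, 16, -10, 8, 0
Mean of differences = 0.5000
Numerator Σ(Δz_t−Δz̄)(Δz_{t+1}−Δz̄) = -108.2500
Denominator Σ(Δz_t−Δz̄)² = 736.0000
r_1(Δz) = -108.2500 / 736.0000 = -0.147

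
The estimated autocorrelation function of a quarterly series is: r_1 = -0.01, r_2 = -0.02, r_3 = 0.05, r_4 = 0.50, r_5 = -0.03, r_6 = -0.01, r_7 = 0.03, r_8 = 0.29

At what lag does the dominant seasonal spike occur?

4

The largest autocorrelation is r_4 = 0.50, with a weaker echo at lag 8 (0.29); the remaining lags stay at or below 0.05.
The dominant spike at lag 4 indicates a seasonal period of 4.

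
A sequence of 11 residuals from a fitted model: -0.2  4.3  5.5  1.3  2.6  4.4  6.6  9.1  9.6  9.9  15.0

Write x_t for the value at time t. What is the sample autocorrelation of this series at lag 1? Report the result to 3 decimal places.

0.491

Mean x̄ = (-0.2 + 4.3 + 5.5 + 1.3 + 2.6 + 4.4 + 6.6 + 9.1 + 9.6 + 9.9 + 15.0)/11 = 6.1909
Numerator Σ_{t=1}^{10}(x_t−x̄)(x_{t+1}−x̄) = 96.4572
Denominator Σ(x_t−x̄)² = 196.5291
r_1 = 96.4572 / 196.5291 = 0.491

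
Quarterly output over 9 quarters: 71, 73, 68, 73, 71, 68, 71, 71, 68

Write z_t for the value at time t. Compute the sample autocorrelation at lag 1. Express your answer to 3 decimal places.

Mean z̄ = (71 + 73 + 68 + 73 + 71 + 68 + 71 + 71 + 68)/9 = 70.4444
Numerator Σ_{t=1}^{8}(z_t−z̄)(z_{t+1}−z̄) = -13.4198
Denominator Σ(z_t−z̄)² = 32.2222
r_1 = -13.4198 / 32.2222 = -0.416

-0.416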